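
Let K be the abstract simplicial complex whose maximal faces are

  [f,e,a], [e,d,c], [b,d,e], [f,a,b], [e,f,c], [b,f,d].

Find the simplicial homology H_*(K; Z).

Take the total order a < b < c < d < e < f on the vertex set. Then K (dimension 2) consists of the simplices:

  0-simplices (6): a, b, c, d, e, f
  1-simplices (12): ab, ae, af, bd, be, bf, cd, ce, cf, de, df, ef
  2-simplices (6): abf, aef, bde, bdf, cde, cef

Hence C_0 ≅ Z^6, C_1 ≅ Z^12, C_2 ≅ Z^6.

∂_1: C_1 → C_0 maps an edge to its endpoints' difference, ∂[p,q] = q − p. For instance
  ∂bf = f − b.
This gives a 6×12 integer matrix of rank 5; reducing to Smith normal form yields diagonal entries (1,1,1,1,1).

∂_2: C_2 → C_1 acts by ∂[p,q,r] = [q,r] − [p,r] + [p,q]. For instance
  ∂bde = de − be + bd,
  ∂cef = ef − cf + ce.
This gives a 12×6 integer matrix of rank 6; reducing to Smith normal form yields diagonal entries (1,1,1,1,1,1).

Computing H_k = (kernel of ∂_k) / (image of ∂_{k+1}):

  H_0: rank C_0 − rank ∂_1 = 6 − 5 = 1, and the invariant factors of ∂_1 are all 1, so H_0 ≅ Z.
  H_1: rank ker ∂_1 − rank ∂_2 = (12 − 5) − 6 = 1, and the invariant factors of ∂_2 are all 1, so H_1 ≅ Z.
  H_2: rank ker ∂_2 − rank ∂_3 = (6 − 6) − 0 = 0, and there is no ∂_3, so H_2 ≅ 0.

H_0 ≅ Z,  H_1 ≅ Z,  H_2 = 0.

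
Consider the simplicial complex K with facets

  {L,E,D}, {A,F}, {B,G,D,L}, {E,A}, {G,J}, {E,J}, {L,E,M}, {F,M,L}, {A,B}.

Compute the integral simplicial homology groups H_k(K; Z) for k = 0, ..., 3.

Order the vertices as A < B < D < E < F < G < J < L < M. Listing each simplex with vertices in this order, K has dimension 3 with simplices:

  0-simplices (9): A, B, D, E, F, G, J, L, M
  1-simplices (17): AB, AE, AF, BD, BG, BL, DE, DG, DL, EJ, EL, EM, FL, FM, GJ, GL, LM
  2-simplices (7): BDG, BDL, BGL, DEL, DGL, ELM, FLM
  3-simplices (1): BDGL

Hence C_0 ≅ Z^9, C_1 ≅ Z^17, C_2 ≅ Z^7, C_3 ≅ Z^1.

Boundary ∂_1: C_1 → C_0 maps an edge to its endpoints' difference, ∂[p,q] = q − p. For instance
  ∂FL = L − F.
As a 9×17 matrix over Z this has rank 8, with invariant factors (1,1,1,1,1,1,1,1).

The boundary map ∂_2: C_2 → C_1 sends each 2-simplex [p,q,r] to [q,r] − [p,r] + [p,q]. For instance
  ∂DGL = GL − DL + DG,
  ∂FLM = LM − FM + FL.
The resulting 17×7 matrix has rank 6, and its Smith normal form has invariant factors (1,1,1,1,1,1).

∂_3: C_3 → C_2 sends each 3-simplex σ to the alternating sum Σ_i (−1)^i (σ with its i-th vertex removed). For instance
  ∂BDGL = DGL − BGL + BDL − BDG.
The 7×1 boundary matrix has rank 1 and Smith normal form diag(1).

From H_k ≅ ker(∂_k) / im(∂_{k+1}) we obtain:

  H_0: rank C_0 − rank ∂_1 = 9 − 8 = 1, and the invariant factors of ∂_1 are all 1, so H_0 ≅ Z.
  H_1: rank ker ∂_1 − rank ∂_2 = (17 − 8) − 6 = 3, and the invariant factors of ∂_2 are all 1, so H_1 ≅ Z^3.
  H_2: rank ker ∂_2 − rank ∂_3 = (7 − 6) − 1 = 0, and the invariant factors of ∂_3 are all 1, so H_2 ≅ 0.
  H_3: rank ker ∂_3 − rank ∂_4 = (1 − 1) − 0 = 0, and there is no ∂_4, so H_3 ≅ 0.

H_0 ≅ Z,  H_1 ≅ Z^3,  H_2 = 0,  H_3 = 0.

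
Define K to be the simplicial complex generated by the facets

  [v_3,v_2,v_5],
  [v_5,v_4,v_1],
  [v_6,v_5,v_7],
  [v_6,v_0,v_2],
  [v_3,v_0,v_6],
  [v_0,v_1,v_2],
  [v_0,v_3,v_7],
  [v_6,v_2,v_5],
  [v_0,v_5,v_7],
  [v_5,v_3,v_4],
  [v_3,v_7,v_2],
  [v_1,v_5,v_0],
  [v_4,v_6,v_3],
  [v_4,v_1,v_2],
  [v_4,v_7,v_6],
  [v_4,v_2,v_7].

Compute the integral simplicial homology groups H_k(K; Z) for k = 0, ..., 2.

H_0 ≅ Z,  H_1 ≅ Z^2,  H_2 ≅ Z.

Take the total order v_0 < v_1 < v_2 < v_3 < v_4 < v_5 < v_6 < v_7 on the vertex set. Then K (dimension 2) consists of the simplices:

  0-simplices (8): [v_0], [v_1], [v_2], [v_3], [v_4], [v_5], [v_6], [v_7]
  1-simplices (24): (24 of them)
  2-simplices (16): (16 of them)

so the chain groups are C_0 ≅ Z^8, C_1 ≅ Z^24, C_2 ≅ Z^16.

Boundary ∂_1: C_1 → C_0 maps an edge to its endpoints' difference, ∂[p,q] = q − p.
As a 8×24 matrix over Z this has rank 7, with invariant factors (1,1,1,1,1,1,1).

Boundary ∂_2: C_2 → C_1 acts by ∂[p,q,r] = [q,r] − [p,r] + [p,q]. For instance
  ∂[v_0,v_2,v_6] = [v_2,v_6] − [v_0,v_6] + [v_0,v_2],
  ∂[v_0,v_3,v_6] = [v_3,v_6] − [v_0,v_6] + [v_0,v_3].
As a 24×16 matrix over Z this has rank 15, with invariant factors (1,1,1,1,1,1,1,1,1,1,1,1,1,1,1).

Computing H_k = (kernel of ∂_k) / (image of ∂_{k+1}):

  H_0: rank C_0 − rank ∂_1 = 8 − 7 = 1, and the invariant factors of ∂_1 are all 1, so H_0 = Z.
  H_1: rank ker ∂_1 − rank ∂_2 = (24 − 7) − 15 = 2, and the invariant factors of ∂_2 are all 1, so H_1 = Z^2.
  H_2: rank ker ∂_2 − rank ∂_3 = (16 − 15) − 0 = 1, and there is no ∂_3, so H_2 = Z.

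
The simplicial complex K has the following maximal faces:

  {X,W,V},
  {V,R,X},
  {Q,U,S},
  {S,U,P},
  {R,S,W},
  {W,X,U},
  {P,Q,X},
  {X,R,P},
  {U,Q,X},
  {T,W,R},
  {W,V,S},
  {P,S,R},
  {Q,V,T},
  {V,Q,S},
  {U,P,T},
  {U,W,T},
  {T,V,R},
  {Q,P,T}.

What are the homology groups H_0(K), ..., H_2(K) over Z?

Take the total order P < Q < R < S < T < U < V < W < X on the vertex set. Then K (dimension 2) consists of the simplices:

  0-simplices (9): P, Q, R, S, T, U, V, W, X
  1-simplices (27): PQ, PR, PS, PT, PU, PX, QS, QT, QU, QV, QX, RS, RT, RV, RW, RX, SU, SV, SW, TU, TV, TW, UW, UX, VW, VX, WX
  2-simplices (18): PQT, PQX, PRS, PRX, PSU, PTU, QSU, QSV, QTV, QUX, RSW, RTV, RTW, RVX, SVW, TUW, UWX, VWX

so the chain groups are C_0 ≅ Z^9, C_1 ≅ Z^27, C_2 ≅ Z^18.

Boundary ∂_1: C_1 → C_0 is given by ∂[p,q] = [q] − [p].
As a 9×27 matrix over Z this has rank 8, with invariant factors (1,1,1,1,1,1,1,1).

∂_2: C_2 → C_1 sends each 2-simplex [p,q,r] to [q,r] − [p,r] + [p,q]. For instance
  ∂PSU = SU − PU + PS,
  ∂UWX = WX − UX + UW.
The resulting 27×18 matrix has rank 18, and its Smith normal form has invariant factors (1,1,1,1,1,1,1,1,1,1,1,1,1,1,1,1,1,2).

Now H_k = ker ∂_k / im ∂_{k+1}, so:

  H_0: rank C_0 − rank ∂_1 = 9 − 8 = 1, and the invariant factors of ∂_1 are all 1, so H_0 ≅ Z.
  H_1: rank ker ∂_1 − rank ∂_2 = (27 − 8) − 18 = 1, and ∂_2 has invariant factor 2 > 1, so H_1 ≅ Z ⊕ Z/2Z.
  H_2: rank ker ∂_2 − rank ∂_3 = (18 − 18) − 0 = 0, and there is no ∂_3, so H_2 ≅ 0.

As a check, the Euler characteristic is 9 − 27 + 18 = 0, which agrees with 1 − 1 + 0 = 0.
(K is a triangulation of the Klein bottle.)

H_0 ≅ Z,  H_1 ≅ Z ⊕ Z/2Z,  H_2 = 0.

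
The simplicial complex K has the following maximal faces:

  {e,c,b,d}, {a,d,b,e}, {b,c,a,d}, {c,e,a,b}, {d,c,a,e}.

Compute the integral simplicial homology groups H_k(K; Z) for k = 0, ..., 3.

H_0 ≅ Z,  H_1 = 0,  H_2 = 0,  H_3 ≅ Z.

Take the total order a < b < c < d < e on the vertex set. Then K (dimension 3) consists of the simplices:

  0-simplices (5): a, b, c, d, e
  1-simplices (10): ab, ac, ad, ae, bc, bd, be, cd, ce, de
  2-simplices (10): abc, abd, abe, acd, ace, ade, bcd, bce, bde, cde
  3-simplices (5): abcd, abce, abde, acde, bcde

giving chain groups C_0 ≅ Z^5, C_1 ≅ Z^10, C_2 ≅ Z^10, C_3 ≅ Z^5.

∂_1: C_1 → C_0 is given by ∂[p,q] = [q] − [p]. For instance
  ∂cd = d − c.
This gives a 5×10 integer matrix of rank 4; reducing to Smith normal form yields diagonal entries (1,1,1,1).

The boundary map ∂_2: C_2 → C_1 acts by ∂[p,q,r] = [q,r] − [p,r] + [p,q]. For instance
  ∂acd = cd − ad + ac,
  ∂bce = ce − be + bc.
The 10×10 boundary matrix has rank 6 and Smith normal form diag(1,1,1,1,1,1).

The boundary map ∂_3: C_3 → C_2 sends each 3-simplex σ to the alternating sum Σ_i (−1)^i (σ with its i-th vertex removed). For instance
  ∂acde = cde − ade + ace − acd,
  ∂bcde = cde − bde + bce − bcd.
As a 10×5 matrix over Z this has rank 4, with invariant factors (1,1,1,1).

From H_k ≅ ker(∂_k) / im(∂_{k+1}) we obtain:

  H_0: rank C_0 − rank ∂_1 = 5 − 4 = 1, and the invariant factors of ∂_1 are all 1, so H_0 ≅ Z.
  H_1: rank ker ∂_1 − rank ∂_2 = (10 − 4) − 6 = 0, and the invariant factors of ∂_2 are all 1, so H_1 ≅ 0.
  H_2: rank ker ∂_2 − rank ∂_3 = (10 − 6) − 4 = 0, and the invariant factors of ∂_3 are all 1, so H_2 ≅ 0.
  H_3: rank ker ∂_3 − rank ∂_4 = (5 − 4) − 0 = 1, and there is no ∂_4, so H_3 ≅ Z.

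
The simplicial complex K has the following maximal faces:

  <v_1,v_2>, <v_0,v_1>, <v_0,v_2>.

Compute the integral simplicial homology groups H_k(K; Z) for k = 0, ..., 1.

H_0 ≅ Z,  H_1 ≅ Z.

Order the vertices as v_0 < v_1 < v_2. Listing each simplex with vertices in this order, K has dimension 1 with simplices:

  0-simplices (3): [v_0], [v_1], [v_2]
  1-simplices (3): [v_0,v_1], [v_0,v_2], [v_1,v_2]

Hence C_0 ≅ Z^3, C_1 ≅ Z^3.

The boundary map ∂_1: C_1 → C_0 is given by ∂[p,q] = [q] − [p].
As a 3×3 matrix over Z this has rank 2, with invariant factors (1,1).

Now H_k = ker ∂_k / im ∂_{k+1}, so:

  H_0: rank C_0 − rank ∂_1 = 3 − 2 = 1, and the invariant factors of ∂_1 are all 1, so H_0 ≅ Z.
  H_1: rank ker ∂_1 − rank ∂_2 = (3 − 2) − 0 = 1, and there is no ∂_2, so H_1 ≅ Z.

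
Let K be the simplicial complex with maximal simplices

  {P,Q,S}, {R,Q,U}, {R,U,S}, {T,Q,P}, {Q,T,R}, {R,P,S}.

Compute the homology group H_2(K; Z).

Take the total order P < Q < R < S < T < U on the vertex set. Then K (dimension 2) consists of the simplices:

  0-simplices (6): P, Q, R, S, T, U
  1-simplices (12): PQ, PR, PS, PT, QR, QS, QT, QU, RS, RT, RU, SU
  2-simplices (6): PQS, PQT, PRS, QRT, QRU, RSU

Hence C_0 ≅ Z^6, C_1 ≅ Z^12, C_2 ≅ Z^6.

∂_1: C_1 → C_0 is given by ∂[p,q] = [q] − [p]. For instance
  ∂PS = S − P.
This gives a 6×12 integer matrix of rank 5; reducing to Smith normal form yields diagonal entries (1,1,1,1,1).

∂_2: C_2 → C_1 acts by ∂[p,q,r] = [q,r] − [p,r] + [p,q]. For instance
  ∂PRS = RS − PS + PR,
  ∂PQT = QT − PT + PQ.
This gives a 12×6 integer matrix of rank 6; reducing to Smith normal form yields diagonal entries (1,1,1,1,1,1).

From H_k ≅ ker(∂_k) / im(∂_{k+1}) we obtain:

  H_2: rank ker ∂_2 − rank ∂_3 = (6 − 6) − 0 = 0, and there is no ∂_3, so H_2 = 0.

H_2 ≅ 0.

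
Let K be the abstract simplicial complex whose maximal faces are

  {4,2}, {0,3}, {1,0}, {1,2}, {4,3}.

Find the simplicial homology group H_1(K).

H_1 = Z.

Take the total order 0 < 1 < 2 < 3 < 4 on the vertex set. Then K (dimension 1) consists of the simplices:

  0-simplices (5): [0], [1], [2], [3], [4]
  1-simplices (5): [0,1], [0,3], [1,2], [2,4], [3,4]

Hence C_0 ≅ Z^5, C_1 ≅ Z^5.

The boundary map ∂_1: C_1 → C_0 maps an edge to its endpoints' difference, ∂[p,q] = q − p. For instance
  ∂[1,2] = [2] − [1].
As a 5×5 matrix over Z this has rank 4, with invariant factors (1,1,1,1).

Computing H_k = (kernel of ∂_k) / (image of ∂_{k+1}):

  H_1: rank ker ∂_1 − rank ∂_2 = (5 − 4) − 0 = 1, and there is no ∂_2, so H_1 = Z.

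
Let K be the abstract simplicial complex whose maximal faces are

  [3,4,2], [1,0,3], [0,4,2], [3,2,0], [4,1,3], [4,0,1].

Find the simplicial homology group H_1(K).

H_1 = 0.

K has 5 vertices, 9 edges, 6 triangles.
rank ∂_1 = 4, rank ∂_2 = 5 ⇒ b_1 = 9 − 4 − 5 = 0; all invariant factors of ∂_2 are 1 so no torsion. So H_1 ≅ 0.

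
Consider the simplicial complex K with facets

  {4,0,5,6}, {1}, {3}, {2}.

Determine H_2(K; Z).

H_2 = 0.

Take the total order 0 < 1 < 2 < 3 < 4 < 5 < 6 on the vertex set. Then K (dimension 3) consists of the simplices:

  0-simplices (7): [0], [1], [2], [3], [4], [5], [6]
  1-simplices (6): [0,4], [0,5], [0,6], [4,5], [4,6], [5,6]
  2-simplices (4): [0,4,5], [0,4,6], [0,5,6], [4,5,6]
  3-simplices (1): [0,4,5,6]

so the chain groups are C_0 ≅ Z^7, C_1 ≅ Z^6, C_2 ≅ Z^4, C_3 ≅ Z^1.

∂_1: C_1 → C_0 sends each edge [p,q] (with p < q) to q − p.
This gives a 7×6 integer matrix of rank 3; reducing to Smith normal form yields diagonal entries (1,1,1).

∂_2: C_2 → C_1 acts by ∂[p,q,r] = [q,r] − [p,r] + [p,q]. For instance
  ∂[0,4,5] = [4,5] − [0,5] + [0,4],
  ∂[4,5,6] = [5,6] − [4,6] + [4,5].
The resulting 6×4 matrix has rank 3, and its Smith normal form has invariant factors (1,1,1).

Boundary ∂_3: C_3 → C_2 sends each 3-simplex σ to the alternating sum Σ_i (−1)^i (σ with its i-th vertex removed). For instance
  ∂[0,4,5,6] = [4,5,6] − [0,5,6] + [0,4,6] − [0,4,5].
This gives a 4×1 integer matrix of rank 1; reducing to Smith normal form yields diagonal entries (1).

Now H_k = ker ∂_k / im ∂_{k+1}, so:

  H_2: rank ker ∂_2 − rank ∂_3 = (4 − 3) − 1 = 0, and the invariant factors of ∂_3 are all 1, so H_2 ≅ 0.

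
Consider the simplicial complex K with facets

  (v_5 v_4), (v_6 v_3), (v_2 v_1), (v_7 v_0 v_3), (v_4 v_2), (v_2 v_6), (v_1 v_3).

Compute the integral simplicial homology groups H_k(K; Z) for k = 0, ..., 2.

K has 8 vertices, 9 edges, 1 triangle.
rank ∂_0 = 0, rank ∂_1 = 7 ⇒ b_0 = 8 − 0 − 7 = 1; all invariant factors of ∂_1 are 1 so no torsion. So H_0 = Z.
rank ∂_1 = 7, rank ∂_2 = 1 ⇒ b_1 = 9 − 7 − 1 = 1; all invariant factors of ∂_2 are 1 so no torsion. So H_1 = Z.
rank ∂_2 = 1, rank ∂_3 = 0 ⇒ b_2 = 1 − 1 − 0 = 0. So H_2 = 0.

H_0 = Z,  H_1 = Z,  H_2 = 0.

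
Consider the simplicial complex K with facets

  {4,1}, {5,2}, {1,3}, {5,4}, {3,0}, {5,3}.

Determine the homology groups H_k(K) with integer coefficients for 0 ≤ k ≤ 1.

Take the total order 0 < 1 < 2 < 3 < 4 < 5 on the vertex set. Then K (dimension 1) consists of the simplices:

  0-simplices (6): [0], [1], [2], [3], [4], [5]
  1-simplices (6): [0,3], [1,3], [1,4], [2,5], [3,5], [4,5]

Hence C_0 ≅ Z^6, C_1 ≅ Z^6.

Boundary ∂_1: C_1 → C_0 is given by ∂[p,q] = [q] − [p].
This gives a 6×6 integer matrix of rank 5; reducing to Smith normal form yields diagonal entries (1,1,1,1,1).

Computing H_k = (kernel of ∂_k) / (image of ∂_{k+1}):

  H_0: rank C_0 − rank ∂_1 = 6 − 5 = 1, and the invariant factors of ∂_1 are all 1, so H_0 ≅ Z.
  H_1: rank ker ∂_1 − rank ∂_2 = (6 − 5) − 0 = 1, and there is no ∂_2, so H_1 ≅ Z.

H_0 ≅ Z,  H_1 ≅ Z.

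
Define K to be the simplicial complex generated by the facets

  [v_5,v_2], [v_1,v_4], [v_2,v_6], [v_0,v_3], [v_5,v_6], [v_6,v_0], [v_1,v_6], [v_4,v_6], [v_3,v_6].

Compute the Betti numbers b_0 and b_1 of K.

b_0 = 1, b_1 = 3.

K has 7 vertices, 9 edges.
rank ∂_0 = 0, rank ∂_1 = 6 ⇒ b_0 = 7 − 0 − 6 = 1; all invariant factors of ∂_1 are 1 so no torsion. So H_0 ≅ Z.
rank ∂_1 = 6, rank ∂_2 = 0 ⇒ b_1 = 9 − 6 − 0 = 3. So H_1 ≅ Z^3.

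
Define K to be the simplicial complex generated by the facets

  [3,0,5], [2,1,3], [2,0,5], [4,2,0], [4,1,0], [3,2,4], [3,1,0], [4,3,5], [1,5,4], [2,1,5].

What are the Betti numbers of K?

b_0 = 1, b_1 = 0, b_2 = 0.

Order the vertices as 0 < 1 < 2 < 3 < 4 < 5. Listing each simplex with vertices in this order, K has dimension 2 with simplices:

  0-simplices (6): [0], [1], [2], [3], [4], [5]
  1-simplices (15): [0,1], [0,2], [0,3], [0,4], [0,5], [1,2], [1,3], [1,4], [1,5], [2,3], [2,4], [2,5], [3,4], [3,5], [4,5]
  2-simplices (10): [0,1,3], [0,1,4], [0,2,4], [0,2,5], [0,3,5], [1,2,3], [1,2,5], [1,4,5], [2,3,4], [3,4,5]

giving chain groups C_0 ≅ Z^6, C_1 ≅ Z^15, C_2 ≅ Z^10.

∂_1: C_1 → C_0 is given by ∂[p,q] = [q] − [p].
The resulting 6×15 matrix has rank 5, and its Smith normal form has invariant factors (1,1,1,1,1).

Boundary ∂_2: C_2 → C_1 maps a triangle to the signed sum of its edges. For instance
  ∂[2,3,4] = [3,4] − [2,4] + [2,3],
  ∂[1,4,5] = [4,5] − [1,5] + [1,4].
As a 15×10 matrix over Z this has rank 10, with invariant factors (1,1,1,1,1,1,1,1,1,2).

Reading off H_k = ker ∂_k / im ∂_{k+1}:

  H_0: rank C_0 − rank ∂_1 = 6 − 5 = 1, and the invariant factors of ∂_1 are all 1, so H_0 = Z.
  H_1: rank ker ∂_1 − rank ∂_2 = (15 − 5) − 10 = 0, and ∂_2 has invariant factor 2 > 1, so H_1 = Z/2Z.
  H_2: rank ker ∂_2 − rank ∂_3 = (10 − 10) − 0 = 0, and there is no ∂_3, so H_2 = 0.

Hence the Betti numbers are b_0 = 1, b_1 = 0, b_2 = 0.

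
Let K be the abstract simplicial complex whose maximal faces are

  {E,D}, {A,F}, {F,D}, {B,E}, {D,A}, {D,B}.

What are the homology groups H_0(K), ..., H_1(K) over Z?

H_0 = Z,  H_1 = Z^2.

Order the vertices as A < B < D < E < F. Listing each simplex with vertices in this order, K has dimension 1 with simplices:

  0-simplices (5): A, B, D, E, F
  1-simplices (6): AD, AF, BD, BE, DE, DF

so the chain groups are C_0 ≅ Z^5, C_1 ≅ Z^6.

The boundary map ∂_1: C_1 → C_0 maps an edge to its endpoints' difference, ∂[p,q] = q − p.
As a 5×6 matrix over Z this has rank 4, with invariant factors (1,1,1,1).

Computing H_k = (kernel of ∂_k) / (image of ∂_{k+1}):

  H_0: rank C_0 − rank ∂_1 = 5 − 4 = 1, and the invariant factors of ∂_1 are all 1, so H_0 ≅ Z.
  H_1: rank ker ∂_1 − rank ∂_2 = (6 − 4) − 0 = 2, and there is no ∂_2, so H_1 ≅ Z^2.

As a check, the Euler characteristic is 5 − 6 = -1, which agrees with 1 − 2 = -1.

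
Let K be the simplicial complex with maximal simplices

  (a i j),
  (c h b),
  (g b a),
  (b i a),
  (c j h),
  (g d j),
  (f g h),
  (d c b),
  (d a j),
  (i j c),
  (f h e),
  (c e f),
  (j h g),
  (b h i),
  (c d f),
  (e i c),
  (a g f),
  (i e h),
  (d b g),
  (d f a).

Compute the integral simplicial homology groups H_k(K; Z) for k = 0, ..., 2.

Take the total order a < b < c < d < e < f < g < h < i < j on the vertex set. Then K (dimension 2) consists of the simplices:

  0-simplices (10): a, b, c, d, e, f, g, h, i, j
  1-simplices (30): ab, ad, af, ag, ai, aj, bc, bd, bg, bh, bi, cd, ce, cf, ch, ci, cj, df, dg, dj, ef, eh, ei, fg, fh, gh, gj, hi, hj, ij
  2-simplices (20): abg, abi, adf, adj, afg, aij, bcd, bch, bdg, bhi, cdf, cef, cei, chj, cij, dgj, efh, ehi, fgh, ghj

giving chain groups C_0 ≅ Z^10, C_1 ≅ Z^30, C_2 ≅ Z^20.

Boundary ∂_1: C_1 → C_0 sends each edge [p,q] (with p < q) to q − p. For instance
  ∂bg = g − b.
As a 10×30 matrix over Z this has rank 9, with invariant factors (1,1,1,1,1,1,1,1,1).

The boundary map ∂_2: C_2 → C_1 maps a triangle to the signed sum of its edges. For instance
  ∂abi = bi − ai + ab,
  ∂ehi = hi − ei + eh.
As a 30×20 matrix over Z this has rank 20, with invariant factors (1,1,1,1,1,1,1,1,1,1,1,1,1,1,1,1,1,1,1,2).

From H_k ≅ ker(∂_k) / im(∂_{k+1}) we obtain:

  H_0: rank C_0 − rank ∂_1 = 10 − 9 = 1, and the invariant factors of ∂_1 are all 1, so H_0 ≅ Z.
  H_1: rank ker ∂_1 − rank ∂_2 = (30 − 9) − 20 = 1, and ∂_2 has invariant factor 2 > 1, so H_1 ≅ Z ⊕ Z/2.
  H_2: rank ker ∂_2 − rank ∂_3 = (20 − 20) − 0 = 0, and there is no ∂_3, so H_2 ≅ 0.

H_0 ≅ Z,  H_1 ≅ Z ⊕ Z/2,  H_2 = 0.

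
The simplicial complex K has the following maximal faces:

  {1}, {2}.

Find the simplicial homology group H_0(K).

Order the vertices as 1 < 2. Listing each simplex with vertices in this order, K has dimension 0 with simplices:

  0-simplices (2): [1], [2]

Hence C_0 ≅ Z^2.

Reading off H_k = ker ∂_k / im ∂_{k+1}:

  H_0: rank C_0 − rank ∂_1 = 2 − 0 = 2, and there is no ∂_1, so H_0 = Z^2.

H_0 ≅ Z^2.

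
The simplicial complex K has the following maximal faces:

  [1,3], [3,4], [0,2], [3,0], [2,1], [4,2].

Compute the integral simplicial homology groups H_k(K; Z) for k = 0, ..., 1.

H_0 = Z,  H_1 = Z^2.

Take the total order 0 < 1 < 2 < 3 < 4 on the vertex set. Then K (dimension 1) consists of the simplices:

  0-simplices (5): [0], [1], [2], [3], [4]
  1-simplices (6): [0,2], [0,3], [1,2], [1,3], [2,4], [3,4]

so the chain groups are C_0 ≅ Z^5, C_1 ≅ Z^6.

∂_1: C_1 → C_0 is given by ∂[p,q] = [q] − [p]. For instance
  ∂[0,2] = [2] − [0].
The 5×6 boundary matrix has rank 4 and Smith normal form diag(1,1,1,1).

Now H_k = ker ∂_k / im ∂_{k+1}, so:

  H_0: rank C_0 − rank ∂_1 = 5 − 4 = 1, and the invariant factors of ∂_1 are all 1, so H_0 = Z.
  H_1: rank ker ∂_1 − rank ∂_2 = (6 − 4) − 0 = 2, and there is no ∂_2, so H_1 = Z^2.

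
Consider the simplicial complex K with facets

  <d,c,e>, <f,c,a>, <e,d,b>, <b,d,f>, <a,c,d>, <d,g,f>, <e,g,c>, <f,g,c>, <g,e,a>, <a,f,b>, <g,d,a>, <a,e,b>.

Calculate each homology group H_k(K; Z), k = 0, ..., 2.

H_0 ≅ Z,  H_1 ≅ Z/2Z,  H_2 = 0.

K has 7 vertices, 18 edges, 12 triangles.
rank ∂_0 = 0, rank ∂_1 = 6 ⇒ b_0 = 7 − 0 − 6 = 1; all invariant factors of ∂_1 are 1 so no torsion. So H_0 ≅ Z.
rank ∂_1 = 6, rank ∂_2 = 12 ⇒ b_1 = 18 − 6 − 12 = 0; ∂_2 has invariant factor(s) [2] giving torsion. So H_1 ≅ Z/2Z.
rank ∂_2 = 12, rank ∂_3 = 0 ⇒ b_2 = 12 − 12 − 0 = 0. So H_2 ≅ 0.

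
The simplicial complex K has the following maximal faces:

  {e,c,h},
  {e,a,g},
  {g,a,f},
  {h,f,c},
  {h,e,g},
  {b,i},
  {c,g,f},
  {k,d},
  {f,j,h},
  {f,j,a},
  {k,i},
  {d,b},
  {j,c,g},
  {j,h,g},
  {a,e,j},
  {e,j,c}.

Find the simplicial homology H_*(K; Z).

H_0 = Z^2,  H_1 = Z ⊕ Z/2,  H_2 = 0.

We work with the vertex ordering a < b < c < d < e < f < g < h < i < j < k. The simplices of K, each written with vertices in increasing order, are:

  0-simplices (11): a, b, c, d, e, f, g, h, i, j, k
  1-simplices (22): ae, af, ag, aj, bd, bi, ce, cf, cg, ch, cj, dk, eg, eh, ej, fg, fh, fj, gh, gj, hj, ik
  2-simplices (12): aeg, aej, afg, afj, ceh, cej, cfg, cfh, cgj, egh, fhj, ghj

so the chain groups are C_0 ≅ Z^11, C_1 ≅ Z^22, C_2 ≅ Z^12.

∂_1: C_1 → C_0 is given by ∂[p,q] = [q] − [p]. For instance
  ∂bi = i − b.
The resulting 11×22 matrix has rank 9, and its Smith normal form has invariant factors (1,1,1,1,1,1,1,1,1).

Boundary ∂_2: C_2 → C_1 acts by ∂[p,q,r] = [q,r] − [p,r] + [p,q]. For instance
  ∂afj = fj − aj + af,
  ∂aeg = eg − ag + ae.
The 22×12 boundary matrix has rank 12 and Smith normal form diag(1,1,1,1,1,1,1,1,1,1,1,2).

Computing H_k = (kernel of ∂_k) / (image of ∂_{k+1}):

  H_0: rank C_0 − rank ∂_1 = 11 − 9 = 2, and the invariant factors of ∂_1 are all 1, so H_0 = Z^2.
  H_1: rank ker ∂_1 − rank ∂_2 = (22 − 9) − 12 = 1, and ∂_2 has invariant factor 2 > 1, so H_1 = Z ⊕ Z/2.
  H_2: rank ker ∂_2 − rank ∂_3 = (12 − 12) − 0 = 0, and there is no ∂_3, so H_2 = 0.

As a check, the Euler characteristic is 11 − 22 + 12 = 1, which agrees with 2 − 1 + 0 = 1.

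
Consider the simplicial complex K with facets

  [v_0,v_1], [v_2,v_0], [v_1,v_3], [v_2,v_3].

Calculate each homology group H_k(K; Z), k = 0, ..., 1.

Fix the vertex order v_0 < v_1 < v_2 < v_3 and write every simplex with vertices in increasing order. Then dim K = 1 and the simplices of K are:

  0-simplices (4): [v_0], [v_1], [v_2], [v_3]
  1-simplices (4): [v_0,v_1], [v_0,v_2], [v_1,v_3], [v_2,v_3]

giving chain groups C_0 ≅ Z^4, C_1 ≅ Z^4.

Boundary ∂_1: C_1 → C_0 sends each edge [p,q] (with p < q) to q − p.
This gives a 4×4 integer matrix of rank 3; reducing to Smith normal form yields diagonal entries (1,1,1).

Now H_k = ker ∂_k / im ∂_{k+1}, so:

  H_0: rank C_0 − rank ∂_1 = 4 − 3 = 1, and the invariant factors of ∂_1 are all 1, so H_0 = Z.
  H_1: rank ker ∂_1 − rank ∂_2 = (4 − 3) − 0 = 1, and there is no ∂_2, so H_1 = Z.

(K is a triangulation of the circle S^1.)

H_0 ≅ Z,  H_1 ≅ Z.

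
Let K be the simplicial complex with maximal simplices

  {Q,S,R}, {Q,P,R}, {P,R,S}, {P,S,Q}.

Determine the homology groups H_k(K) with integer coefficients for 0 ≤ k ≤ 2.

Fix the vertex order P < Q < R < S and write every simplex with vertices in increasing order. Then dim K = 2 and the simplices of K are:

  0-simplices (4): P, Q, R, S
  1-simplices (6): PQ, PR, PS, QR, QS, RS
  2-simplices (4): PQR, PQS, PRS, QRS

so the chain groups are C_0 ≅ Z^4, C_1 ≅ Z^6, C_2 ≅ Z^4.

The boundary map ∂_1: C_1 → C_0 sends each edge [p,q] (with p < q) to q − p.
The resulting 4×6 matrix has rank 3, and its Smith normal form has invariant factors (1,1,1).

∂_2: C_2 → C_1 sends each 2-simplex [p,q,r] to [q,r] − [p,r] + [p,q]. For instance
  ∂PQR = QR − PR + PQ,
  ∂PRS = RS − PS + PR.
The resulting 6×4 matrix has rank 3, and its Smith normal form has invariant factors (1,1,1).

Reading off H_k = ker ∂_k / im ∂_{k+1}:

  H_0: rank C_0 − rank ∂_1 = 4 − 3 = 1, and the invariant factors of ∂_1 are all 1, so H_0 ≅ Z.
  H_1: rank ker ∂_1 − rank ∂_2 = (6 − 3) − 3 = 0, and the invariant factors of ∂_2 are all 1, so H_1 ≅ 0.
  H_2: rank ker ∂_2 − rank ∂_3 = (4 − 3) − 0 = 1, and there is no ∂_3, so H_2 ≅ Z.

As a check, the Euler characteristic is 4 − 6 + 4 = 2, which agrees with 1 − 0 + 1 = 2.

H_0 = Z,  H_1 = 0,  H_2 = Z.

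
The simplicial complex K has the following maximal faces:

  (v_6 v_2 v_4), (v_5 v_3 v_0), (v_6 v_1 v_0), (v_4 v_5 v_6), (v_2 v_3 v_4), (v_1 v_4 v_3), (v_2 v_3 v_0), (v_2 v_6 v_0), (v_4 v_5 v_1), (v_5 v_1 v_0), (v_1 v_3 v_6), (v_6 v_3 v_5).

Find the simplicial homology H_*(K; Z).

K has 7 vertices, 18 edges, 12 triangles.
rank ∂_0 = 0, rank ∂_1 = 6 ⇒ b_0 = 7 − 0 − 6 = 1; all invariant factors of ∂_1 are 1 so no torsion. So H_0 = Z.
rank ∂_1 = 6, rank ∂_2 = 12 ⇒ b_1 = 18 − 6 − 12 = 0; ∂_2 has invariant factor(s) [2] giving torsion. So H_1 = Z/2.
rank ∂_2 = 12, rank ∂_3 = 0 ⇒ b_2 = 12 − 12 − 0 = 0. So H_2 = 0.

H_0 = Z,  H_1 = Z/2,  H_2 = 0.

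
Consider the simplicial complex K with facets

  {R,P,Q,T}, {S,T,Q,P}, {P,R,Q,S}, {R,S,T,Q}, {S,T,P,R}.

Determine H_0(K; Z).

H_0 = Z.

K has 5 vertices, 10 edges, 10 triangles, 5 3-simplices.
rank ∂_0 = 0, rank ∂_1 = 4 ⇒ b_0 = 5 − 0 − 4 = 1; all invariant factors of ∂_1 are 1 so no torsion. So H_0 = Z.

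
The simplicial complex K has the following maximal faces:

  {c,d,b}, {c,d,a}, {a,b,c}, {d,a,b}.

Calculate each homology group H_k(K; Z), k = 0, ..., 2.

H_0 = Z,  H_1 = 0,  H_2 = Z.

Fix the vertex order a < b < c < d and write every simplex with vertices in increasing order. Then dim K = 2 and the simplices of K are:

  0-simplices (4): a, b, c, d
  1-simplices (6): ab, ac, ad, bc, bd, cd
  2-simplices (4): abc, abd, acd, bcd

Hence C_0 ≅ Z^4, C_1 ≅ Z^6, C_2 ≅ Z^4.

Boundary ∂_1: C_1 → C_0 maps an edge to its endpoints' difference, ∂[p,q] = q − p. For instance
  ∂cd = d − c.
This gives a 4×6 integer matrix of rank 3; reducing to Smith normal form yields diagonal entries (1,1,1).

The boundary map ∂_2: C_2 → C_1 acts by ∂[p,q,r] = [q,r] − [p,r] + [p,q]. For instance
  ∂bcd = cd − bd + bc,
  ∂acd = cd − ad + ac.
This gives a 6×4 integer matrix of rank 3; reducing to Smith normal form yields diagonal entries (1,1,1).

Now H_k = ker ∂_k / im ∂_{k+1}, so:

  H_0: rank C_0 − rank ∂_1 = 4 − 3 = 1, and the invariant factors of ∂_1 are all 1, so H_0 ≅ Z.
  H_1: rank ker ∂_1 − rank ∂_2 = (6 − 3) − 3 = 0, and the invariant factors of ∂_2 are all 1, so H_1 ≅ 0.
  H_2: rank ker ∂_2 − rank ∂_3 = (4 − 3) − 0 = 1, and there is no ∂_3, so H_2 ≅ Z.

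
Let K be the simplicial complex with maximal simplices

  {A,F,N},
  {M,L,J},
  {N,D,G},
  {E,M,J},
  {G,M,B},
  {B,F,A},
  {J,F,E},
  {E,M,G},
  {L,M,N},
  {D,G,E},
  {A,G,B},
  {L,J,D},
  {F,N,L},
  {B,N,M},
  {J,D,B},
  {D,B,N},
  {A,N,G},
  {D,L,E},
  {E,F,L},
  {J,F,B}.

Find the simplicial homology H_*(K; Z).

H_0 ≅ Z,  H_1 ≅ Z ⊕ Z_2,  H_2 = 0.

K has 10 vertices, 30 edges, 20 triangles.
rank ∂_0 = 0, rank ∂_1 = 9 ⇒ b_0 = 10 − 0 − 9 = 1; all invariant factors of ∂_1 are 1 so no torsion. So H_0 ≅ Z.
rank ∂_1 = 9, rank ∂_2 = 20 ⇒ b_1 = 30 − 9 − 20 = 1; ∂_2 has invariant factor(s) [2] giving torsion. So H_1 ≅ Z ⊕ Z_2.
rank ∂_2 = 20, rank ∂_3 = 0 ⇒ b_2 = 20 − 20 − 0 = 0. So H_2 ≅ 0.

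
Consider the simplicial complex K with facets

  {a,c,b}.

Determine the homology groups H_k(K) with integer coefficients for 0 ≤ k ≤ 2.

Order the vertices as a < b < c. Listing each simplex with vertices in this order, K has dimension 2 with simplices:

  0-simplices (3): a, b, c
  1-simplices (3): ab, ac, bc
  2-simplices (1): abc

giving chain groups C_0 ≅ Z^3, C_1 ≅ Z^3, C_2 ≅ Z^1.

Boundary ∂_1: C_1 → C_0 sends each edge [p,q] (with p < q) to q − p. For instance
  ∂bc = c − b.
The 3×3 boundary matrix has rank 2 and Smith normal form diag(1,1).

∂_2: C_2 → C_1 sends each 2-simplex [p,q,r] to [q,r] − [p,r] + [p,q]. For instance
  ∂abc = bc − ac + ab.
The resulting 3×1 matrix has rank 1, and its Smith normal form has invariant factors (1).

Reading off H_k = ker ∂_k / im ∂_{k+1}:

  H_0: rank C_0 − rank ∂_1 = 3 − 2 = 1, and the invariant factors of ∂_1 are all 1, so H_0 ≅ Z.
  H_1: rank ker ∂_1 − rank ∂_2 = (3 − 2) − 1 = 0, and the invariant factors of ∂_2 are all 1, so H_1 ≅ 0.
  H_2: rank ker ∂_2 − rank ∂_3 = (1 − 1) − 0 = 0, and there is no ∂_3, so H_2 ≅ 0.

H_0 = Z,  H_1 = 0,  H_2 = 0.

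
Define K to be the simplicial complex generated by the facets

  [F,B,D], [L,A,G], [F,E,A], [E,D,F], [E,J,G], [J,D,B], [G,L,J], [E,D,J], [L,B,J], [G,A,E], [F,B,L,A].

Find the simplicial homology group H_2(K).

We work with the vertex ordering A < B < D < E < F < G < J < L. The simplices of K, each written with vertices in increasing order, are:

  0-simplices (8): A, B, D, E, F, G, J, L
  1-simplices (19): AB, AE, AF, AG, AL, BD, BF, BJ, BL, DE, DF, DJ, EF, EG, EJ, FL, GJ, GL, JL
  2-simplices (14): ABF, ABL, AEF, AEG, AFL, AGL, BDF, BDJ, BFL, BJL, DEF, DEJ, EGJ, GJL
  3-simplices (1): ABFL

Hence C_0 ≅ Z^8, C_1 ≅ Z^19, C_2 ≅ Z^14, C_3 ≅ Z^1.

Boundary ∂_1: C_1 → C_0 maps an edge to its endpoints' difference, ∂[p,q] = q − p.
This gives a 8×19 integer matrix of rank 7; reducing to Smith normal form yields diagonal entries (1,1,1,1,1,1,1).

The boundary map ∂_2: C_2 → C_1 sends each 2-simplex [p,q,r] to [q,r] − [p,r] + [p,q]. For instance
  ∂DEF = EF − DF + DE,
  ∂BDJ = DJ − BJ + BD.
The resulting 19×14 matrix has rank 12, and its Smith normal form has invariant factors (1,1,1,1,1,1,1,1,1,1,1,1).

∂_3: C_3 → C_2 sends each 3-simplex σ to the alternating sum Σ_i (−1)^i (σ with its i-th vertex removed). For instance
  ∂ABFL = BFL − AFL + ABL − ABF.
This gives a 14×1 integer matrix of rank 1; reducing to Smith normal form yields diagonal entries (1).

Now H_k = ker ∂_k / im ∂_{k+1}, so:

  H_2: rank ker ∂_2 − rank ∂_3 = (14 − 12) − 1 = 1, and the invariant factors of ∂_3 are all 1, so H_2 = Z.

H_2 ≅ Z.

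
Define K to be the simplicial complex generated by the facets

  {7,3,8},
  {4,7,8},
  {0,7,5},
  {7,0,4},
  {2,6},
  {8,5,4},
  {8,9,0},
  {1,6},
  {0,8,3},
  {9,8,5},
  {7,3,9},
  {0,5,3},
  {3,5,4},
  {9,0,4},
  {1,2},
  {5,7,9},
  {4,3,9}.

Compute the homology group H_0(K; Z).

H_0 = Z^2.

We work with the vertex ordering 0 < 1 < 2 < 3 < 4 < 5 < 6 < 7 < 8 < 9. The simplices of K, each written with vertices in increasing order, are:

  0-simplices (10): [0], [1], [2], [3], [4], [5], [6], [7], [8], [9]
  1-simplices (24): (24 of them)
  2-simplices (14): [0,3,5], [0,3,8], [0,4,7], [0,4,9], [0,5,7], [0,8,9], [3,4,5], [3,4,9], [3,7,8], [3,7,9], [4,5,8], [4,7,8], [5,7,9], [5,8,9]

giving chain groups C_0 ≅ Z^10, C_1 ≅ Z^24, C_2 ≅ Z^14.

Boundary ∂_1: C_1 → C_0 maps an edge to its endpoints' difference, ∂[p,q] = q − p. For instance
  ∂[3,5] = [5] − [3].
The 10×24 boundary matrix has rank 8 and Smith normal form diag(1,1,1,1,1,1,1,1).

Boundary ∂_2: C_2 → C_1 acts by ∂[p,q,r] = [q,r] − [p,r] + [p,q]. For instance
  ∂[3,4,9] = [4,9] − [3,9] + [3,4],
  ∂[5,7,9] = [7,9] − [5,9] + [5,7].
This gives a 24×14 integer matrix of rank 13; reducing to Smith normal form yields diagonal entries (1,1,1,1,1,1,1,1,1,1,1,1,1).

Computing H_k = (kernel of ∂_k) / (image of ∂_{k+1}):

  H_0: rank C_0 − rank ∂_1 = 10 − 8 = 2, and the invariant factors of ∂_1 are all 1, so H_0 ≅ Z^2.

(K is a triangulation of the disjoint union of the circle S^1 and the torus T^2.)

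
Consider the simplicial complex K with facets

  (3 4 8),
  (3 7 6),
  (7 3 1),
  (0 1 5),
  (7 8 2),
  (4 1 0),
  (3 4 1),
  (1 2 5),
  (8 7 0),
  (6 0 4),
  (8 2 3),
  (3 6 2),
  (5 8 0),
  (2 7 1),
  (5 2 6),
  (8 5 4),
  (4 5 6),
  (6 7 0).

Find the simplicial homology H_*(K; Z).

Order the vertices as 0 < 1 < 2 < 3 < 4 < 5 < 6 < 7 < 8. Listing each simplex with vertices in this order, K has dimension 2 with simplices:

  0-simplices (9): [0], [1], [2], [3], [4], [5], [6], [7], [8]
  1-simplices (27): (27 of them)
  2-simplices (18): [0,1,4], [0,1,5], [0,4,6], [0,5,8], [0,6,7], [0,7,8], [1,2,5], [1,2,7], [1,3,4], [1,3,7], [2,3,6], [2,3,8], [2,5,6], [2,7,8], [3,4,8], [3,6,7], [4,5,6], [4,5,8]

so the chain groups are C_0 ≅ Z^9, C_1 ≅ Z^27, C_2 ≅ Z^18.

Boundary ∂_1: C_1 → C_0 is given by ∂[p,q] = [q] − [p].
The resulting 9×27 matrix has rank 8, and its Smith normal form has invariant factors (1,1,1,1,1,1,1,1).

The boundary map ∂_2: C_2 → C_1 maps a triangle to the signed sum of its edges. For instance
  ∂[4,5,6] = [5,6] − [4,6] + [4,5],
  ∂[3,6,7] = [6,7] − [3,7] + [3,6].
As a 27×18 matrix over Z this has rank 18, with invariant factors (1,1,1,1,1,1,1,1,1,1,1,1,1,1,1,1,1,2).

Computing H_k = (kernel of ∂_k) / (image of ∂_{k+1}):

  H_0: rank C_0 − rank ∂_1 = 9 − 8 = 1, and the invariant factors of ∂_1 are all 1, so H_0 ≅ Z.
  H_1: rank ker ∂_1 − rank ∂_2 = (27 − 8) − 18 = 1, and ∂_2 has invariant factor 2 > 1, so H_1 ≅ Z ⊕ Z/2.
  H_2: rank ker ∂_2 − rank ∂_3 = (18 − 18) − 0 = 0, and there is no ∂_3, so H_2 ≅ 0.

As a check, the Euler characteristic is 9 − 27 + 18 = 0, which agrees with 1 − 1 + 0 = 0.

H_0 = Z,  H_1 = Z ⊕ Z/2,  H_2 = 0.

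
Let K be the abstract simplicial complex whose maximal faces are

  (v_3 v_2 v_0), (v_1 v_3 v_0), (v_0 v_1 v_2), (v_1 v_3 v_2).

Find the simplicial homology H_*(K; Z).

H_0 ≅ Z,  H_1 = 0,  H_2 ≅ Z.

Take the total order v_0 < v_1 < v_2 < v_3 on the vertex set. Then K (dimension 2) consists of the simplices:

  0-simplices (4): [v_0], [v_1], [v_2], [v_3]
  1-simplices (6): [v_0,v_1], [v_0,v_2], [v_0,v_3], [v_1,v_2], [v_1,v_3], [v_2,v_3]
  2-simplices (4): [v_0,v_1,v_2], [v_0,v_1,v_3], [v_0,v_2,v_3], [v_1,v_2,v_3]

Hence C_0 ≅ Z^4, C_1 ≅ Z^6, C_2 ≅ Z^4.

∂_1: C_1 → C_0 maps an edge to its endpoints' difference, ∂[p,q] = q − p. For instance
  ∂[v_0,v_2] = [v_2] − [v_0].
The resulting 4×6 matrix has rank 3, and its Smith normal form has invariant factors (1,1,1).

∂_2: C_2 → C_1 maps a triangle to the signed sum of its edges. For instance
  ∂[v_0,v_1,v_3] = [v_1,v_3] − [v_0,v_3] + [v_0,v_1],
  ∂[v_1,v_2,v_3] = [v_2,v_3] − [v_1,v_3] + [v_1,v_2].
The resulting 6×4 matrix has rank 3, and its Smith normal form has invariant factors (1,1,1).

From H_k ≅ ker(∂_k) / im(∂_{k+1}) we obtain:

  H_0: rank C_0 − rank ∂_1 = 4 − 3 = 1, and the invariant factors of ∂_1 are all 1, so H_0 ≅ Z.
  H_1: rank ker ∂_1 − rank ∂_2 = (6 − 3) − 3 = 0, and the invariant factors of ∂_2 are all 1, so H_1 ≅ 0.
  H_2: rank ker ∂_2 − rank ∂_3 = (4 − 3) − 0 = 1, and there is no ∂_3, so H_2 ≅ Z.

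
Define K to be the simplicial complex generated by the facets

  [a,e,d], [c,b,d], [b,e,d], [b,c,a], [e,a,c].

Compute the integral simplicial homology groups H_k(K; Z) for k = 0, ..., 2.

H_0 ≅ Z,  H_1 ≅ Z,  H_2 = 0.

We work with the vertex ordering a < b < c < d < e. The simplices of K, each written with vertices in increasing order, are:

  0-simplices (5): a, b, c, d, e
  1-simplices (10): ab, ac, ad, ae, bc, bd, be, cd, ce, de
  2-simplices (5): abc, ace, ade, bcd, bde

Hence C_0 ≅ Z^5, C_1 ≅ Z^10, C_2 ≅ Z^5.

Boundary ∂_1: C_1 → C_0 maps an edge to its endpoints' difference, ∂[p,q] = q − p.
The 5×10 boundary matrix has rank 4 and Smith normal form diag(1,1,1,1).

∂_2: C_2 → C_1 maps a triangle to the signed sum of its edges. For instance
  ∂bde = de − be + bd,
  ∂abc = bc − ac + ab.
The resulting 10×5 matrix has rank 5, and its Smith normal form has invariant factors (1,1,1,1,1).

From H_k ≅ ker(∂_k) / im(∂_{k+1}) we obtain:

  H_0: rank C_0 − rank ∂_1 = 5 − 4 = 1, and the invariant factors of ∂_1 are all 1, so H_0 ≅ Z.
  H_1: rank ker ∂_1 − rank ∂_2 = (10 − 4) − 5 = 1, and the invariant factors of ∂_2 are all 1, so H_1 ≅ Z.
  H_2: rank ker ∂_2 − rank ∂_3 = (5 − 5) − 0 = 0, and there is no ∂_3, so H_2 ≅ 0.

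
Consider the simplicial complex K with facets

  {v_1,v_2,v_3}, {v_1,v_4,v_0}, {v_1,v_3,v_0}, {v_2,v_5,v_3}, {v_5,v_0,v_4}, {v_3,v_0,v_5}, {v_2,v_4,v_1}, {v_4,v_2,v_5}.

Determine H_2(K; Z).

H_2 = Z.

K has 6 vertices, 12 edges, 8 triangles.
rank ∂_2 = 7, rank ∂_3 = 0 ⇒ b_2 = 8 − 7 − 0 = 1. So H_2 ≅ Z.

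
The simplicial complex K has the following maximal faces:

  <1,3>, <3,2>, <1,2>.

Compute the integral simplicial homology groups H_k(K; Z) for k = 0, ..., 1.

Take the total order 1 < 2 < 3 on the vertex set. Then K (dimension 1) consists of the simplices:

  0-simplices (3): [1], [2], [3]
  1-simplices (3): [1,2], [1,3], [2,3]

Hence C_0 ≅ Z^3, C_1 ≅ Z^3.

∂_1: C_1 → C_0 sends each edge [p,q] (with p < q) to q − p. For instance
  ∂[2,3] = [3] − [2].
The 3×3 boundary matrix has rank 2 and Smith normal form diag(1,1).

Computing H_k = (kernel of ∂_k) / (image of ∂_{k+1}):

  H_0: rank C_0 − rank ∂_1 = 3 − 2 = 1, and the invariant factors of ∂_1 are all 1, so H_0 ≅ Z.
  H_1: rank ker ∂_1 − rank ∂_2 = (3 − 2) − 0 = 1, and there is no ∂_2, so H_1 ≅ Z.

As a check, the Euler characteristic is 3 − 3 = 0, which agrees with 1 − 1 = 0.
(K is a triangulation of the circle S^1.)

H_0 ≅ Z,  H_1 ≅ Z.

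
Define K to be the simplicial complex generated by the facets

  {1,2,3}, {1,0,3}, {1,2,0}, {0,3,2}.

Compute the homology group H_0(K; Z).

H_0 ≅ Z.

Take the total order 0 < 1 < 2 < 3 on the vertex set. Then K (dimension 2) consists of the simplices:

  0-simplices (4): [0], [1], [2], [3]
  1-simplices (6): [0,1], [0,2], [0,3], [1,2], [1,3], [2,3]
  2-simplices (4): [0,1,2], [0,1,3], [0,2,3], [1,2,3]

so the chain groups are C_0 ≅ Z^4, C_1 ≅ Z^6, C_2 ≅ Z^4.

Boundary ∂_1: C_1 → C_0 sends each edge [p,q] (with p < q) to q − p. For instance
  ∂[2,3] = [3] − [2].
This gives a 4×6 integer matrix of rank 3; reducing to Smith normal form yields diagonal entries (1,1,1).

Boundary ∂_2: C_2 → C_1 acts by ∂[p,q,r] = [q,r] − [p,r] + [p,q]. For instance
  ∂[0,2,3] = [2,3] − [0,3] + [0,2],
  ∂[1,2,3] = [2,3] − [1,3] + [1,2].
The resulting 6×4 matrix has rank 3, and its Smith normal form has invariant factors (1,1,1).

Reading off H_k = ker ∂_k / im ∂_{k+1}:

  H_0: rank C_0 − rank ∂_1 = 4 − 3 = 1, and the invariant factors of ∂_1 are all 1, so H_0 = Z.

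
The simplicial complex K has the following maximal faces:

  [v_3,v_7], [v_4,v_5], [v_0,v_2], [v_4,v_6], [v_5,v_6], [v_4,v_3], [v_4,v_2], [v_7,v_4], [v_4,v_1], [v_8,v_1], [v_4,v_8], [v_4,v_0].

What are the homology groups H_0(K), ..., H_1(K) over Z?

Take the total order v_0 < v_1 < v_2 < v_3 < v_4 < v_5 < v_6 < v_7 < v_8 on the vertex set. Then K (dimension 1) consists of the simplices:

  0-simplices (9): [v_0], [v_1], [v_2], [v_3], [v_4], [v_5], [v_6], [v_7], [v_8]
  1-simplices (12): [v_0,v_2], [v_0,v_4], [v_1,v_4], [v_1,v_8], [v_2,v_4], [v_3,v_4], [v_3,v_7], [v_4,v_5], [v_4,v_6], [v_4,v_7], [v_4,v_8], [v_5,v_6]

Hence C_0 ≅ Z^9, C_1 ≅ Z^12.

∂_1: C_1 → C_0 sends each edge [p,q] (with p < q) to q − p. For instance
  ∂[v_0,v_4] = [v_4] − [v_0].
This gives a 9×12 integer matrix of rank 8; reducing to Smith normal form yields diagonal entries (1,1,1,1,1,1,1,1).

From H_k ≅ ker(∂_k) / im(∂_{k+1}) we obtain:

  H_0: rank C_0 − rank ∂_1 = 9 − 8 = 1, and the invariant factors of ∂_1 are all 1, so H_0 = Z.
  H_1: rank ker ∂_1 − rank ∂_2 = (12 − 8) − 0 = 4, and there is no ∂_2, so H_1 = Z^4.

As a check, the Euler characteristic is 9 − 12 = -3, which agrees with 1 − 4 = -3.
(K is a triangulation of a wedge of 4 circles.)

H_0 ≅ Z,  H_1 ≅ Z^4.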